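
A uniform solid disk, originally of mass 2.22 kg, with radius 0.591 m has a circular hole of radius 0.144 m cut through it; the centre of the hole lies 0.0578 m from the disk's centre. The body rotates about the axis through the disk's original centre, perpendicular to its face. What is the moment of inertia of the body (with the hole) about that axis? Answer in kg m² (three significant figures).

0.386

Unpierced body about its centre: I₀ = (1/2)MR² = (1/2)(2.22)(0.591)² = 0.3877 kg m².
The removed disk has mass m = M·(r/R)² = (2.22)(0.144/0.591)² = 0.1318 kg (same uniform areal density).
Its moment of inertia about the rotation axis (parallel-axis theorem): I_hole = (1/2)mr² + md² = (1/2)(0.1318)(0.144)² + (0.1318)(0.0578)² = 0.0018068 kg m².
Treating the hole as negative mass, I = I₀ − I_hole = 0.3877 − 0.0018068 = 0.3859 kg m².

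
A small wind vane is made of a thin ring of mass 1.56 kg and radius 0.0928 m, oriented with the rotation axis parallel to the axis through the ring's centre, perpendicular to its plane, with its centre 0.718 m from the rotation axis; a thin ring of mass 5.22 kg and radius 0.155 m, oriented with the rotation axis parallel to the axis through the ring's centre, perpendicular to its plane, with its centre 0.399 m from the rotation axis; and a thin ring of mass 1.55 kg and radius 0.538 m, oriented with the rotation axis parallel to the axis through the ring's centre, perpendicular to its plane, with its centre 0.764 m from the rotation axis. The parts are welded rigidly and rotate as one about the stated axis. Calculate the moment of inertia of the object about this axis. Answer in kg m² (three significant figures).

3.13

Thin ring: I_cm = MR² = (1.56)(0.0928)² = 0.013434 kg m²; centre at d = 0.718 m, so I = I_cm + Md² gives I = 0.013434 + (1.56)(0.718)² = 0.81765 kg m².
Thin ring: I_cm = MR² = (5.22)(0.155)² = 0.12541 kg m²; centre at d = 0.399 m, so I = I_cm + Md² gives I = 0.12541 + (5.22)(0.399)² = 0.95644 kg m².
Thin ring: I_cm = MR² = (1.55)(0.538)² = 0.44864 kg m²; centre at d = 0.764 m, so I = I_cm + Md² gives I = 0.44864 + (1.55)(0.764)² = 1.3534 kg m².
Total I = 0.81765 + 0.95644 + 1.3534 = 3.1275 kg m².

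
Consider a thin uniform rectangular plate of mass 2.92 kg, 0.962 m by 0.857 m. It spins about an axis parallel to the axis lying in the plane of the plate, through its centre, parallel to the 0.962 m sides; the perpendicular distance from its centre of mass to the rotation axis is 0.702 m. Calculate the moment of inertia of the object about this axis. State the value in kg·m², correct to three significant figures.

I_cm = (1/12)Mb² = (1/12)(2.92)(0.857)² = 0.17872 kg·m²; centre at d = 0.702 m, so the parallel axis theorem gives I = 0.17872 + (2.92)(0.702)² = 1.6177 kg·m².

1.62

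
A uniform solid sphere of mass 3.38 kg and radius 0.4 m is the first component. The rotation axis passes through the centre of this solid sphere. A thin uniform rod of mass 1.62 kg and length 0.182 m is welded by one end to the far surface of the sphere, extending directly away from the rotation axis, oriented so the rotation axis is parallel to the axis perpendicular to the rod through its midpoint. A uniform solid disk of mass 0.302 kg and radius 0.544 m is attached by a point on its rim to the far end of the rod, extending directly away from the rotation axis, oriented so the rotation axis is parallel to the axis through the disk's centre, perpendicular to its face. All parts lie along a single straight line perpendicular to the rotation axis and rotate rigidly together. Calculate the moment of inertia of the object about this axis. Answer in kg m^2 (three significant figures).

Solid sphere: I_cm = (2/5)MR² = (2/5)(3.38)(0.4)² = 0.21632 kg m^2; axis through the centre, so I = 0.21632 kg m^2.
Thin rod: I_cm = (1/12)ML² = (1/12)(1.62)(0.182)² = 0.0044717 kg m^2; centre at d = 0.4 + 0.091 = 0.491 m, so I = I_cm + Md² gives I = 0.0044717 + (1.62)(0.491)² = 0.39502 kg m^2.
Solid disk: I_cm = (1/2)MR² = (1/2)(0.302)(0.544)² = 0.044686 kg m^2; centre at d = 0.4 + 0.091 + 0.091 + 0.544 = 1.126 m, so I = I_cm + Md² gives I = 0.044686 + (0.302)(1.126)² = 0.42758 kg m^2.
Total I = 0.21632 + 0.39502 + 0.42758 = 1.0389 kg m^2.

1.04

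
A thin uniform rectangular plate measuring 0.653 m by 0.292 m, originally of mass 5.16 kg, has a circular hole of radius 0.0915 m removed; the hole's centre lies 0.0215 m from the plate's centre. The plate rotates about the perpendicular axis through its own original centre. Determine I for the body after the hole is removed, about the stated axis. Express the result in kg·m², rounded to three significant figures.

0.217

Unpierced body about its centre: I₀ = (1/12)M(a²+b²) = (1/12)(5.16)[(0.653)² + (0.292)²] = 0.22002 kg·m².
The removed disk has mass m = M·πr²/(ab) = (5.16)·π(0.0915)²/(0.653·0.292) = 0.71178 kg (same uniform areal density).
Its moment of inertia about the rotation axis (parallel-axis theorem): I_hole = (1/2)mr² + md² = (1/2)(0.71178)(0.0915)² + (0.71178)(0.0215)² = 0.0033086 kg·m².
Treating the hole as negative mass, I = I₀ − I_hole = 0.22002 − 0.0033086 = 0.21671 kg·m².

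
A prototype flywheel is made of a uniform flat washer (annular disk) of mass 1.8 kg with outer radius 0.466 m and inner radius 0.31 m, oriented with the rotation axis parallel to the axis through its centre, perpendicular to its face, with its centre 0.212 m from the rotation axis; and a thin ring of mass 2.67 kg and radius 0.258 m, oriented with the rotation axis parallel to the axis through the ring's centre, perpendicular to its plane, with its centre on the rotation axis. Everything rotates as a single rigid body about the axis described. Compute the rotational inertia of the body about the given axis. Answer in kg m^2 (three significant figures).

0.541

Annular disk: I_cm = (1/2)M(R²+r²) = (1/2)(1.8)[(0.466)² + (0.31)²] = 0.28193 kg m^2; centre at d = 0.212 m, so the parallel axis theorem gives I = 0.28193 + (1.8)(0.212)² = 0.36283 kg m^2.
Thin ring: I_cm = MR² = (2.67)(0.258)² = 0.17773 kg m^2; axis through the centre, so I = 0.17773 kg m^2.
Total I = 0.36283 + 0.17773 = 0.54056 kg m^2.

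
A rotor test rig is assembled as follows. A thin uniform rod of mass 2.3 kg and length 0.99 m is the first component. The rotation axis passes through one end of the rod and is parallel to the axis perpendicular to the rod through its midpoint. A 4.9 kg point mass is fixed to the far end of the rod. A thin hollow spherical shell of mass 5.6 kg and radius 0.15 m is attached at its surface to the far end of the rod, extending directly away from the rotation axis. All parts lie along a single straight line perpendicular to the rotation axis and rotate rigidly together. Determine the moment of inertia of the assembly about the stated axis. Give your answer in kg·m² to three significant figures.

12.9

Thin rod: I_cm = (1/12)ML² = (1/12)(2.3)(0.99)² = 0.18785 kg·m²; centre at d = 0.495 m, so the parallel axis theorem gives I = 0.18785 + (2.3)(0.495)² = 0.75141 kg·m².
Point mass: I_cm = 0; centre at d = 0.495 + 0.495 = 0.99 m, so the parallel axis theorem gives I = 0 + (4.9)(0.99)² = 4.8025 kg·m².
Spherical shell: I_cm = (2/3)MR² = (2/3)(5.6)(0.15)² = 0.084 kg·m²; centre at d = 0.495 + 0.495 + 0.15 = 1.14 m, so the parallel axis theorem gives I = 0.084 + (5.6)(1.14)² = 7.3618 kg·m².
Total I = 0.75141 + 4.8025 + 7.3618 = 12.916 kg·m².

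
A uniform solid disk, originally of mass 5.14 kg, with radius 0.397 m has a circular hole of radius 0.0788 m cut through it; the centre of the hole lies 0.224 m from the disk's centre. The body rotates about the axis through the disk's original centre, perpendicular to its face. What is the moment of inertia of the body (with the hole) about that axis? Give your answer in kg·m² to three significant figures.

Unpierced body about its centre: I₀ = (1/2)MR² = (1/2)(5.14)(0.397)² = 0.40506 kg·m².
The removed disk has mass m = M·(r/R)² = (5.14)(0.0788/0.397)² = 0.2025 kg (same uniform areal density).
Its moment of inertia about the rotation axis (parallel-axis theorem): I_hole = (1/2)mr² + md² = (1/2)(0.2025)(0.0788)² + (0.2025)(0.224)² = 0.01079 kg·m².
Treating the hole as negative mass, I = I₀ − I_hole = 0.40506 − 0.01079 = 0.39427 kg·m².

0.394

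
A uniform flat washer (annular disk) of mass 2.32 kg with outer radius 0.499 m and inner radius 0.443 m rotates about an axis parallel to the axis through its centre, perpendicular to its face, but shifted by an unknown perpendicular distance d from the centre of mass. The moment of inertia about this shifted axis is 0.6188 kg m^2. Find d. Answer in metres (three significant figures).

0.210

About the centre-of-mass axis, I_cm = (1/2)M(R²+r²) = (1/2)(2.32)[(0.499)² + (0.443)²] = 0.51649 kg m^2.
Parallel axis theorem: I = I_cm + Md², so Md² = 0.6188 − 0.51649 = 0.10231 kg m^2.
d = √(0.10231 / 2.32) = 0.21 m.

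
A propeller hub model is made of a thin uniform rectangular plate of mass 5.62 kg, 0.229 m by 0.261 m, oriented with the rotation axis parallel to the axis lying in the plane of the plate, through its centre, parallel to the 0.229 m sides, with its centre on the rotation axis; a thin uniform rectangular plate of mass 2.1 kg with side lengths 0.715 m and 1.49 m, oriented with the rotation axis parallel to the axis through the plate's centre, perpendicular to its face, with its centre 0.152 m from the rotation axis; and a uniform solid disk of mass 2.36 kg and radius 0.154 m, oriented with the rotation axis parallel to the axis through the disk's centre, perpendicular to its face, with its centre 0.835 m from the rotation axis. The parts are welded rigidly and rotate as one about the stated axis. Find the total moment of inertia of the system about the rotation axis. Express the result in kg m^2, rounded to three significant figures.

Rectangular plate: I_cm = (1/12)Mb² = (1/12)(5.62)(0.261)² = 0.031903 kg m^2; axis through the centre, so I = 0.031903 kg m^2.
Rectangular plate: I_cm = (1/12)M(a²+b²) = (1/12)(2.1)[(0.715)² + (1.49)²] = 0.47798 kg m^2; centre at d = 0.152 m, so the parallel axis theorem gives I = 0.47798 + (2.1)(0.152)² = 0.5265 kg m^2.
Solid disk: I_cm = (1/2)MR² = (1/2)(2.36)(0.154)² = 0.027985 kg m^2; centre at d = 0.835 m, so the parallel axis theorem gives I = 0.027985 + (2.36)(0.835)² = 1.6734 kg m^2.
Total I = 0.031903 + 0.5265 + 1.6734 = 2.2318 kg m^2.

2.23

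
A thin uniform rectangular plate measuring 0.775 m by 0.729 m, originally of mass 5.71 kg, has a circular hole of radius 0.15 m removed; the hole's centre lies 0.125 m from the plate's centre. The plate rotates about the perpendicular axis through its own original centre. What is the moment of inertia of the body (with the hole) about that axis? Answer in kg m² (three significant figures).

Unpierced body about its centre: I₀ = (1/12)M(a²+b²) = (1/12)(5.71)[(0.775)² + (0.729)²] = 0.53867 kg m².
The removed disk has mass m = M·πr²/(ab) = (5.71)·π(0.15)²/(0.775·0.729) = 0.7144 kg (same uniform areal density).
Its moment of inertia about the rotation axis (parallel-axis theorem): I_hole = (1/2)mr² + md² = (1/2)(0.7144)(0.15)² + (0.7144)(0.125)² = 0.019199 kg m².
Treating the hole as negative mass, I = I₀ − I_hole = 0.53867 − 0.019199 = 0.51948 kg m².

0.519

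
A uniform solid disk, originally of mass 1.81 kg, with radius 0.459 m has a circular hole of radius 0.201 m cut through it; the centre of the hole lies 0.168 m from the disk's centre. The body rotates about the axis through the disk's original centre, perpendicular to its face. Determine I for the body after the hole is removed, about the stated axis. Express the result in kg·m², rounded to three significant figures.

Unpierced body about its centre: I₀ = (1/2)MR² = (1/2)(1.81)(0.459)² = 0.19067 kg·m².
The removed disk has mass m = M·(r/R)² = (1.81)(0.201/0.459)² = 0.34709 kg (same uniform areal density).
Its moment of inertia about the rotation axis (parallel-axis theorem): I_hole = (1/2)mr² + md² = (1/2)(0.34709)(0.201)² + (0.34709)(0.168)² = 0.016808 kg·m².
Treating the hole as negative mass, I = I₀ − I_hole = 0.19067 − 0.016808 = 0.17386 kg·m².

0.174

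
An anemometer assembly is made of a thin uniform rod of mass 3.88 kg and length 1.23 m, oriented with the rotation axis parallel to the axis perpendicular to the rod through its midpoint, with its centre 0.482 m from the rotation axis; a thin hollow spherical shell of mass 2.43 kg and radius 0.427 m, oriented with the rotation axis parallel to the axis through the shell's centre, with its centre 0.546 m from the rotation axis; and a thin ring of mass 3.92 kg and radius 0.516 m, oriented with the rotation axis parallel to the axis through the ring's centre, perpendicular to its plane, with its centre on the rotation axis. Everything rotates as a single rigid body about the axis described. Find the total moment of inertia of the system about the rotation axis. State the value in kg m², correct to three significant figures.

3.45

Thin rod: I_cm = (1/12)ML² = (1/12)(3.88)(1.23)² = 0.48917 kg m²; centre at d = 0.482 m, so the parallel axis theorem gives I = 0.48917 + (3.88)(0.482)² = 1.3906 kg m².
Spherical shell: I_cm = (2/3)MR² = (2/3)(2.43)(0.427)² = 0.29537 kg m²; centre at d = 0.546 m, so the parallel axis theorem gives I = 0.29537 + (2.43)(0.546)² = 1.0198 kg m².
Thin ring: I_cm = MR² = (3.92)(0.516)² = 1.0437 kg m²; axis through the centre, so I = 1.0437 kg m².
Total I = 1.3906 + 1.0198 + 1.0437 = 3.4541 kg m².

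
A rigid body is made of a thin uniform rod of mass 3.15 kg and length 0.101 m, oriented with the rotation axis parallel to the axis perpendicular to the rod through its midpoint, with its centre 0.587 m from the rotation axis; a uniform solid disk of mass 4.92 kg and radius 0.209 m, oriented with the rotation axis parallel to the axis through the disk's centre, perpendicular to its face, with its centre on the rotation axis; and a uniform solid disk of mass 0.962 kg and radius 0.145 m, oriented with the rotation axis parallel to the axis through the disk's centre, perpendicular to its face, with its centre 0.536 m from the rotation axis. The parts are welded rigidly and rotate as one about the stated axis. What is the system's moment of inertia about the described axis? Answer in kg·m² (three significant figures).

Thin rod: I_cm = (1/12)ML² = (1/12)(3.15)(0.101)² = 0.0026778 kg·m²; centre at d = 0.587 m, so I = I_cm + Md² gives I = 0.0026778 + (3.15)(0.587)² = 1.0881 kg·m².
Solid disk: I_cm = (1/2)MR² = (1/2)(4.92)(0.209)² = 0.10746 kg·m²; axis through the centre, so I = 0.10746 kg·m².
Solid disk: I_cm = (1/2)MR² = (1/2)(0.962)(0.145)² = 0.010113 kg·m²; centre at d = 0.536 m, so I = I_cm + Md² gives I = 0.010113 + (0.962)(0.536)² = 0.28649 kg·m².
Total I = 1.0881 + 0.10746 + 0.28649 = 1.482 kg·m².

1.48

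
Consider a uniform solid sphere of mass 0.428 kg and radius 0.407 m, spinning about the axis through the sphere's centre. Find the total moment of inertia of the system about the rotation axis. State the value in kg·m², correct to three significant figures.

I_cm = (2/5)MR² = (2/5)(0.428)(0.407)² = 0.028359 kg·m²; axis through the centre, so I = 0.028359 kg·m².

0.0284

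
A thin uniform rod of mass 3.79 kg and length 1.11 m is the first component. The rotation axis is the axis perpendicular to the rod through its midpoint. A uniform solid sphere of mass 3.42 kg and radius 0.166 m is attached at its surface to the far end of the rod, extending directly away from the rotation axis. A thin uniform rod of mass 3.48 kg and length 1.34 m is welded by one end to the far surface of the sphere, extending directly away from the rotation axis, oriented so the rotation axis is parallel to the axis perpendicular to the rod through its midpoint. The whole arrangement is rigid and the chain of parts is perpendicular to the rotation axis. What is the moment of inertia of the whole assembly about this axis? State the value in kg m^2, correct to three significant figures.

Thin rod: I_cm = (1/12)ML² = (1/12)(3.79)(1.11)² = 0.38914 kg m^2; axis through the centre, so I = 0.38914 kg m^2.
Solid sphere: I_cm = (2/5)MR² = (2/5)(3.42)(0.166)² = 0.037697 kg m^2; centre at d = 0.555 + 0.166 = 0.721 m, so I = I_cm + Md² gives I = 0.037697 + (3.42)(0.721)² = 1.8156 kg m^2.
Thin rod: I_cm = (1/12)ML² = (1/12)(3.48)(1.34)² = 0.52072 kg m^2; centre at d = 0.555 + 0.166 + 0.166 + 0.67 = 1.557 m, so I = I_cm + Md² gives I = 0.52072 + (3.48)(1.557)² = 8.9571 kg m^2.
Total I = 0.38914 + 1.8156 + 8.9571 = 11.162 kg m^2.

11.2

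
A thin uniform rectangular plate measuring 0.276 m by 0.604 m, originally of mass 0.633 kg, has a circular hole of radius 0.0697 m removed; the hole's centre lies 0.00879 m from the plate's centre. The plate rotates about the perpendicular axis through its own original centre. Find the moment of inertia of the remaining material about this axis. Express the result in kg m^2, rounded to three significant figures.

Unpierced body about its centre: I₀ = (1/12)M(a²+b²) = (1/12)(0.633)[(0.276)² + (0.604)²] = 0.023262 kg m^2.
The removed disk has mass m = M·πr²/(ab) = (0.633)·π(0.0697)²/(0.276·0.604) = 0.057953 kg (same uniform areal density).
Its moment of inertia about the rotation axis (parallel-axis theorem): I_hole = (1/2)mr² + md² = (1/2)(0.057953)(0.0697)² + (0.057953)(0.00879)² = 0.00014525 kg m^2.
Treating the hole as negative mass, I = I₀ − I_hole = 0.023262 − 0.00014525 = 0.023117 kg m^2.

0.0231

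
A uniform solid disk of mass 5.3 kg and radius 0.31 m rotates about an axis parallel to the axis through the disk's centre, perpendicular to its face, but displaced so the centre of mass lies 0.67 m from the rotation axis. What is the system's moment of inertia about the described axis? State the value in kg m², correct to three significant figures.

I_cm = (1/2)MR² = (1/2)(5.3)(0.31)² = 0.25467 kg m²; centre at d = 0.67 m, so I = I_cm + Md² gives I = 0.25467 + (5.3)(0.67)² = 2.6338 kg m².

2.63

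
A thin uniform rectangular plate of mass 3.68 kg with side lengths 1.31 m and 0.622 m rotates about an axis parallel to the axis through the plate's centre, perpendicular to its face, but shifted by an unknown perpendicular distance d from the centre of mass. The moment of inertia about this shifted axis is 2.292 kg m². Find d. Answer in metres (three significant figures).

0.669

About the centre-of-mass axis, I_cm = (1/12)M(a²+b²) = (1/12)(3.68)[(1.31)² + (0.622)²] = 0.64492 kg m².
Parallel axis theorem: I = I_cm + Md², so Md² = 2.292 − 0.64492 = 1.6471 kg m².
d = √(1.6471 / 3.68) = 0.66901 m.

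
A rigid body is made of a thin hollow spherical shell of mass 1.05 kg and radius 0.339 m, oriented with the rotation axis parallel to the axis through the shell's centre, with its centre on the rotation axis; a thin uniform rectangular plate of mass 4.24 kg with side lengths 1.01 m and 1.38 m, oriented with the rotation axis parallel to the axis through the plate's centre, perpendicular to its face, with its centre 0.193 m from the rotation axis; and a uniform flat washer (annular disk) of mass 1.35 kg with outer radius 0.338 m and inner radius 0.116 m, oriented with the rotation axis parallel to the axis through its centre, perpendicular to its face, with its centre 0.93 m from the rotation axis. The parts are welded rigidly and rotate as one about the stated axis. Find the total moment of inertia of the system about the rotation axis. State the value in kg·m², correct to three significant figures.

Spherical shell: I_cm = (2/3)MR² = (2/3)(1.05)(0.339)² = 0.080445 kg·m²; axis through the centre, so I = 0.080445 kg·m².
Rectangular plate: I_cm = (1/12)M(a²+b²) = (1/12)(4.24)[(1.01)² + (1.38)²] = 1.0333 kg·m²; centre at d = 0.193 m, so I = I_cm + Md² gives I = 1.0333 + (4.24)(0.193)² = 1.1913 kg·m².
Annular disk: I_cm = (1/2)M(R²+r²) = (1/2)(1.35)[(0.338)² + (0.116)²] = 0.086198 kg·m²; centre at d = 0.93 m, so I = I_cm + Md² gives I = 0.086198 + (1.35)(0.93)² = 1.2538 kg·m².
Total I = 0.080445 + 1.1913 + 1.2538 = 2.5255 kg·m².

2.53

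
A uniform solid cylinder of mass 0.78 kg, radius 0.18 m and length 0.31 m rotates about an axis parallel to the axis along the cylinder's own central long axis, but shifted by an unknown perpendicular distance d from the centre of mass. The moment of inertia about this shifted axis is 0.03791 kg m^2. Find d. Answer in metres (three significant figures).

About the centre-of-mass axis, I_cm = (1/2)MR² = (1/2)(0.78)(0.18)² = 0.012636 kg m^2.
Parallel axis theorem: I = I_cm + Md², so Md² = 0.03791 − 0.012636 = 0.025274 kg m^2.
d = √(0.025274 / 0.78) = 0.18001 m.

0.180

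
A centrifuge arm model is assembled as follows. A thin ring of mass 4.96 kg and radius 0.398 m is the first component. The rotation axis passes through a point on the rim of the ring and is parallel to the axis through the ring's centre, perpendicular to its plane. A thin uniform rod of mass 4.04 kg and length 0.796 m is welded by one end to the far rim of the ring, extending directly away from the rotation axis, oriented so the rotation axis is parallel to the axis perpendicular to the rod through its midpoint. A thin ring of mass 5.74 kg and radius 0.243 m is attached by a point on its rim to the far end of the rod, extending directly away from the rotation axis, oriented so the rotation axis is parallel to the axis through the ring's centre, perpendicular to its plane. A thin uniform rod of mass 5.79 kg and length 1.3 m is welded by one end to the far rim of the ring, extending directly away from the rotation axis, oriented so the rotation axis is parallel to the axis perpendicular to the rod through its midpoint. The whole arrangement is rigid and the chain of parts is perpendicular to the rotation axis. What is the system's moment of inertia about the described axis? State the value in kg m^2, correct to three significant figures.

71.1

Thin ring: I_cm = MR² = (4.96)(0.398)² = 0.78568 kg m^2; centre at d = 0.398 m, so the parallel axis theorem gives I = 0.78568 + (4.96)(0.398)² = 1.5714 kg m^2.
Thin rod: I_cm = (1/12)ML² = (1/12)(4.04)(0.796)² = 0.21332 kg m^2; centre at d = 0.398 + 0.398 + 0.398 = 1.194 m, so the parallel axis theorem gives I = 0.21332 + (4.04)(1.194)² = 5.9729 kg m^2.
Thin ring: I_cm = MR² = (5.74)(0.243)² = 0.33894 kg m^2; centre at d = 0.398 + 0.398 + 0.398 + 0.398 + 0.243 = 1.835 m, so the parallel axis theorem gives I = 0.33894 + (5.74)(1.835)² = 19.667 kg m^2.
Thin rod: I_cm = (1/12)ML² = (1/12)(5.79)(1.3)² = 0.81543 kg m^2; centre at d = 0.398 + 0.398 + 0.398 + 0.398 + 0.243 + 0.243 + 0.65 = 2.728 m, so the parallel axis theorem gives I = 0.81543 + (5.79)(2.728)² = 43.905 kg m^2.
Total I = 1.5714 + 5.9729 + 19.667 + 43.905 = 71.116 kg m^2.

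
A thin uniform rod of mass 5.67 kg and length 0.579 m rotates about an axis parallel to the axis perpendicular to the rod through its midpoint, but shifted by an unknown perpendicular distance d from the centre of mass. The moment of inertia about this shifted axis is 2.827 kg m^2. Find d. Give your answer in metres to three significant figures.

0.686

About the centre-of-mass axis, I_cm = (1/12)ML² = (1/12)(5.67)(0.579)² = 0.1584 kg m^2.
Parallel axis theorem: I = I_cm + Md², so Md² = 2.827 − 0.1584 = 2.6686 kg m^2.
d = √(2.6686 / 5.67) = 0.68604 m.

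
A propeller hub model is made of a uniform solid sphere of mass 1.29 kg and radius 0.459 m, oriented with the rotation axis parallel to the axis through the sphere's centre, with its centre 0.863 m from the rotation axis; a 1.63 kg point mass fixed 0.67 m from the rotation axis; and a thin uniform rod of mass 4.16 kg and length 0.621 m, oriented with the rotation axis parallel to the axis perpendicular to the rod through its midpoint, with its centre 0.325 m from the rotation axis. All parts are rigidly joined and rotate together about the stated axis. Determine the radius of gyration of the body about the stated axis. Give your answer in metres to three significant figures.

0.579

Solid sphere: I_cm = (2/5)MR² = (2/5)(1.29)(0.459)² = 0.10871 kg·m²; centre at d = 0.863 m, so the parallel axis theorem gives I = 0.10871 + (1.29)(0.863)² = 1.0695 kg·m².
Point mass: I_cm = 0; centre at d = 0.67 m, so the parallel axis theorem gives I = 0 + (1.63)(0.67)² = 0.73171 kg·m².
Thin rod: I_cm = (1/12)ML² = (1/12)(4.16)(0.621)² = 0.13369 kg·m²; centre at d = 0.325 m, so the parallel axis theorem gives I = 0.13369 + (4.16)(0.325)² = 0.57309 kg·m².
Total I = 2.3743 kg·m²; total mass M = 7.08 kg.
k = √(I/M) = √(2.3743/7.08) = 0.57909 m.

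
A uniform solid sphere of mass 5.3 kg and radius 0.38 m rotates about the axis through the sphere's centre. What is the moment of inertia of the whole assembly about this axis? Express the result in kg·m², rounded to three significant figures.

I_cm = (2/5)MR² = (2/5)(5.3)(0.38)² = 0.30613 kg·m²; axis through the centre, so I = 0.30613 kg·m².

0.306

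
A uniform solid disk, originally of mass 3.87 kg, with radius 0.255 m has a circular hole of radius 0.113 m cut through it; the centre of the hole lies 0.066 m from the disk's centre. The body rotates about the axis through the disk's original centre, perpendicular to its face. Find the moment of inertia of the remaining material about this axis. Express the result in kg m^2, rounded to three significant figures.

0.118

Unpierced body about its centre: I₀ = (1/2)MR² = (1/2)(3.87)(0.255)² = 0.12582 kg m^2.
The removed disk has mass m = M·(r/R)² = (3.87)(0.113/0.255)² = 0.75995 kg (same uniform areal density).
Its moment of inertia about the rotation axis (parallel-axis theorem): I_hole = (1/2)mr² + md² = (1/2)(0.75995)(0.113)² + (0.75995)(0.066)² = 0.0081623 kg m^2.
Treating the hole as negative mass, I = I₀ − I_hole = 0.12582 − 0.0081623 = 0.11766 kg m^2.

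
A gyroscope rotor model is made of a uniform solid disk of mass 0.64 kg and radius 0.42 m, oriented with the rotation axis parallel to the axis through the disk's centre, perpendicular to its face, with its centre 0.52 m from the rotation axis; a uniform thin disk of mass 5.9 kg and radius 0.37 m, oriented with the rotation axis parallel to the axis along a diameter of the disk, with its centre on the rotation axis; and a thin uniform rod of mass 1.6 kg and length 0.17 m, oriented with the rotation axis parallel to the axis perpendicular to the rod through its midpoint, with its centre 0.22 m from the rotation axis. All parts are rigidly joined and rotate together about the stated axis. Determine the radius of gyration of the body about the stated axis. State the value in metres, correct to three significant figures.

0.251

Solid disk: I_cm = (1/2)MR² = (1/2)(0.64)(0.42)² = 0.056448 kg m²; centre at d = 0.52 m, so the parallel axis theorem gives I = 0.056448 + (0.64)(0.52)² = 0.2295 kg m².
Thin disk: I_cm = (1/4)MR² = (1/4)(5.9)(0.37)² = 0.20193 kg m²; axis through the centre, so I = 0.20193 kg m².
Thin rod: I_cm = (1/12)ML² = (1/12)(1.6)(0.17)² = 0.0038533 kg m²; centre at d = 0.22 m, so the parallel axis theorem gives I = 0.0038533 + (1.6)(0.22)² = 0.081293 kg m².
Total I = 0.51272 kg m²; total mass M = 8.14 kg.
k = √(I/M) = √(0.51272/8.14) = 0.25097 m.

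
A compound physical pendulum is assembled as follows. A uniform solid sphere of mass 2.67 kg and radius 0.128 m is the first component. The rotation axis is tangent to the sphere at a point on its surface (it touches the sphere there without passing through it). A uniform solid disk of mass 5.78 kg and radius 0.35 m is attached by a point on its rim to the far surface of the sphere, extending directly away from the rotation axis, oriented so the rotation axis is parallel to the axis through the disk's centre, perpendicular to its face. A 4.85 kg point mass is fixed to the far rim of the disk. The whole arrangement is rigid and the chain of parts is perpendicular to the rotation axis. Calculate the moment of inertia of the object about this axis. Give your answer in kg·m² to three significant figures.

6.97

Solid sphere: I_cm = (2/5)MR² = (2/5)(2.67)(0.128)² = 0.017498 kg·m²; centre at d = 0.128 m, so the parallel axis theorem gives I = 0.017498 + (2.67)(0.128)² = 0.061243 kg·m².
Solid disk: I_cm = (1/2)MR² = (1/2)(5.78)(0.35)² = 0.35402 kg·m²; centre at d = 0.128 + 0.128 + 0.35 = 0.606 m, so the parallel axis theorem gives I = 0.35402 + (5.78)(0.606)² = 2.4766 kg·m².
Point mass: I_cm = 0; centre at d = 0.128 + 0.128 + 0.35 + 0.35 = 0.956 m, so the parallel axis theorem gives I = 0 + (4.85)(0.956)² = 4.4326 kg·m².
Total I = 0.061243 + 2.4766 + 4.4326 = 6.9705 kg·m².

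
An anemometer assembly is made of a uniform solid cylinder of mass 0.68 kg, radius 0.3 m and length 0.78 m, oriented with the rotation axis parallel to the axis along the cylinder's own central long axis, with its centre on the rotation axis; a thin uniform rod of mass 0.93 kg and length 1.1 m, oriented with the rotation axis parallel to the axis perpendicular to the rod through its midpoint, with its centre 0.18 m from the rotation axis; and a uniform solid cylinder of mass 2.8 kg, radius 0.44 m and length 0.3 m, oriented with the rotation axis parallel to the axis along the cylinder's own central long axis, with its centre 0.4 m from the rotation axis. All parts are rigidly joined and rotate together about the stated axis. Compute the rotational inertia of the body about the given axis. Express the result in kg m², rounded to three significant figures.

0.874

Solid cylinder: I_cm = (1/2)MR² = (1/2)(0.68)(0.3)² = 0.0306 kg m²; axis through the centre, so I = 0.0306 kg m².
Thin rod: I_cm = (1/12)ML² = (1/12)(0.93)(1.1)² = 0.093775 kg m²; centre at d = 0.18 m, so I = I_cm + Md² gives I = 0.093775 + (0.93)(0.18)² = 0.12391 kg m².
Solid cylinder: I_cm = (1/2)MR² = (1/2)(2.8)(0.44)² = 0.27104 kg m²; centre at d = 0.4 m, so I = I_cm + Md² gives I = 0.27104 + (2.8)(0.4)² = 0.71904 kg m².
Total I = 0.0306 + 0.12391 + 0.71904 = 0.87355 kg m².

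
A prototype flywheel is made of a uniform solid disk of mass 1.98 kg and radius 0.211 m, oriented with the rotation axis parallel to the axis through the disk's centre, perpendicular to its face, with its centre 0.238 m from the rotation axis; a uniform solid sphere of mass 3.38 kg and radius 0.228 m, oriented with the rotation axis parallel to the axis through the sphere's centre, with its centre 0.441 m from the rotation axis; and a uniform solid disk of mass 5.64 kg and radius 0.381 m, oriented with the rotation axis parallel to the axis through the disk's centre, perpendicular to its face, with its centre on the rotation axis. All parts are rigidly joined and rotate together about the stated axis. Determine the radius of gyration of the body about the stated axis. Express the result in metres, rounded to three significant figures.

Solid disk: I_cm = (1/2)MR² = (1/2)(1.98)(0.211)² = 0.044076 kg m²; centre at d = 0.238 m, so the parallel axis theorem gives I = 0.044076 + (1.98)(0.238)² = 0.15623 kg m².
Solid sphere: I_cm = (2/5)MR² = (2/5)(3.38)(0.228)² = 0.070282 kg m²; centre at d = 0.441 m, so the parallel axis theorem gives I = 0.070282 + (3.38)(0.441)² = 0.72763 kg m².
Solid disk: I_cm = (1/2)MR² = (1/2)(5.64)(0.381)² = 0.40935 kg m²; axis through the centre, so I = 0.40935 kg m².
Total I = 1.2932 kg m²; total mass M = 11 kg.
k = √(I/M) = √(1.2932/11) = 0.34288 m.

0.343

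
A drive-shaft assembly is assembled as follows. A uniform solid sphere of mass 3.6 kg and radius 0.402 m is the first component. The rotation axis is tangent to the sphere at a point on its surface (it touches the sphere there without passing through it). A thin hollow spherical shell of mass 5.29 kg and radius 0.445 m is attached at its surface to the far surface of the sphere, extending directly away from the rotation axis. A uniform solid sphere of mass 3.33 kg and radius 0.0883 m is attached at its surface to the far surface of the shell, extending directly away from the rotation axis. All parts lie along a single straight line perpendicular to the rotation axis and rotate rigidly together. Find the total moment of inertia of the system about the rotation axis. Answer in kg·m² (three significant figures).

20.4

Solid sphere: I_cm = (2/5)MR² = (2/5)(3.6)(0.402)² = 0.23271 kg·m²; centre at d = 0.402 m, so the parallel axis theorem gives I = 0.23271 + (3.6)(0.402)² = 0.81448 kg·m².
Spherical shell: I_cm = (2/3)MR² = (2/3)(5.29)(0.445)² = 0.69837 kg·m²; centre at d = 0.402 + 0.402 + 0.445 = 1.249 m, so the parallel axis theorem gives I = 0.69837 + (5.29)(1.249)² = 8.9508 kg·m².
Solid sphere: I_cm = (2/5)MR² = (2/5)(3.33)(0.0883)² = 0.010385 kg·m²; centre at d = 0.402 + 0.402 + 0.445 + 0.445 + 0.0883 = 1.7823 m, so the parallel axis theorem gives I = 0.010385 + (3.33)(1.7823)² = 10.588 kg·m².
Total I = 0.81448 + 8.9508 + 10.588 = 20.354 kg·m².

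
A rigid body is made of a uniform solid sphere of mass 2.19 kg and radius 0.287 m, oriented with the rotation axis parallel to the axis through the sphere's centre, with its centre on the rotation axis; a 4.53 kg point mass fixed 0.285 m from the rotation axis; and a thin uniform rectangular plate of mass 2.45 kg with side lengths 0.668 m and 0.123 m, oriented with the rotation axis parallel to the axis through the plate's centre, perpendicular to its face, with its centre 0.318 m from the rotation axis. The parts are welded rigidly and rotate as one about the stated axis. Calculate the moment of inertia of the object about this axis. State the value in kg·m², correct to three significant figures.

0.782

Solid sphere: I_cm = (2/5)MR² = (2/5)(2.19)(0.287)² = 0.072155 kg·m²; axis through the centre, so I = 0.072155 kg·m².
Point mass: I_cm = 0; centre at d = 0.285 m, so I = I_cm + Md² gives I = 0 + (4.53)(0.285)² = 0.36795 kg·m².
Rectangular plate: I_cm = (1/12)M(a²+b²) = (1/12)(2.45)[(0.668)² + (0.123)²] = 0.094193 kg·m²; centre at d = 0.318 m, so I = I_cm + Md² gives I = 0.094193 + (2.45)(0.318)² = 0.34195 kg·m².
Total I = 0.072155 + 0.36795 + 0.34195 = 0.78205 kg·m².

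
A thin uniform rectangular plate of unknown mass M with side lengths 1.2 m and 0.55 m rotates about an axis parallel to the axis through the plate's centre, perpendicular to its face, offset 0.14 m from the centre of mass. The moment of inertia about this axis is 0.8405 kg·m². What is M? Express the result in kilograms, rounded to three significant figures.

5.10

I = I_cm + Md² = (1/12)M(a²+b²) + Md² = M·[0.0833333·[(1.2)² + (0.55)²] + (0.14)²] = M·0.16481.
So M = 0.8405 / 0.16481 = 5.0999 kg.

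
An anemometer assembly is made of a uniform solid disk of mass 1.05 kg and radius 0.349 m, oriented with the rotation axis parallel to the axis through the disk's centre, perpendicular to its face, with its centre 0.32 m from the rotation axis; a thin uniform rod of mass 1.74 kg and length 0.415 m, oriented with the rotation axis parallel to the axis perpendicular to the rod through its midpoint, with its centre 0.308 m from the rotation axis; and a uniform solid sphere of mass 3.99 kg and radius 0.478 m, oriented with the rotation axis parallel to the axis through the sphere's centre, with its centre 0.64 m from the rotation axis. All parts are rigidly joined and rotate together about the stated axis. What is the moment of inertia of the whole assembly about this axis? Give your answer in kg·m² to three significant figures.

2.36

Solid disk: I_cm = (1/2)MR² = (1/2)(1.05)(0.349)² = 0.063946 kg·m²; centre at d = 0.32 m, so the parallel axis theorem gives I = 0.063946 + (1.05)(0.32)² = 0.17147 kg·m².
Thin rod: I_cm = (1/12)ML² = (1/12)(1.74)(0.415)² = 0.024973 kg·m²; centre at d = 0.308 m, so the parallel axis theorem gives I = 0.024973 + (1.74)(0.308)² = 0.19004 kg·m².
Solid sphere: I_cm = (2/5)MR² = (2/5)(3.99)(0.478)² = 0.36466 kg·m²; centre at d = 0.64 m, so the parallel axis theorem gives I = 0.36466 + (3.99)(0.64)² = 1.999 kg·m².
Total I = 0.17147 + 0.19004 + 1.999 = 2.3605 kg·m².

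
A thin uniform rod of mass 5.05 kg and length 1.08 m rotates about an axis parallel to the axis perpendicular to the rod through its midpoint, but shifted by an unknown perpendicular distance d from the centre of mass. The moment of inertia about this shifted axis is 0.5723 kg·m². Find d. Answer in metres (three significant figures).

About the centre-of-mass axis, I_cm = (1/12)ML² = (1/12)(5.05)(1.08)² = 0.49086 kg·m².
Parallel axis theorem: I = I_cm + Md², so Md² = 0.5723 − 0.49086 = 0.08144 kg·m².
d = √(0.08144 / 5.05) = 0.12699 m.

0.127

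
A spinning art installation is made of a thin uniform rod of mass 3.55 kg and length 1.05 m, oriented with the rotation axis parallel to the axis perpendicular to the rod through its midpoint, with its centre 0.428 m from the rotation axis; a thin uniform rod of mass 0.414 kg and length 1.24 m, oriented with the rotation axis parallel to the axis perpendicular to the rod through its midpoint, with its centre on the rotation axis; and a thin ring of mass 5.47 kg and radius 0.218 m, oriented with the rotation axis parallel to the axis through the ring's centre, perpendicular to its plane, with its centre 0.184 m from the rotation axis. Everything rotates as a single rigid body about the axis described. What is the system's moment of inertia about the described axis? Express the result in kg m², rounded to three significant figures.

Thin rod: I_cm = (1/12)ML² = (1/12)(3.55)(1.05)² = 0.32616 kg m²; centre at d = 0.428 m, so I = I_cm + Md² gives I = 0.32616 + (3.55)(0.428)² = 0.97646 kg m².
Thin rod: I_cm = (1/12)ML² = (1/12)(0.414)(1.24)² = 0.053047 kg m²; axis through the centre, so I = 0.053047 kg m².
Thin ring: I_cm = MR² = (5.47)(0.218)² = 0.25996 kg m²; centre at d = 0.184 m, so I = I_cm + Md² gives I = 0.25996 + (5.47)(0.184)² = 0.44515 kg m².
Total I = 0.97646 + 0.053047 + 0.44515 = 1.4747 kg m².

1.47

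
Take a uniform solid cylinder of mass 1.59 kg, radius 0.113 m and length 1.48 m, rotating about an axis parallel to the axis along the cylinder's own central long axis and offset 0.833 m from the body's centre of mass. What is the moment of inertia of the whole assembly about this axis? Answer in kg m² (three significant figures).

1.11

I_cm = (1/2)MR² = (1/2)(1.59)(0.113)² = 0.010151 kg m²; centre at d = 0.833 m, so the parallel axis theorem gives I = 0.010151 + (1.59)(0.833)² = 1.1134 kg m².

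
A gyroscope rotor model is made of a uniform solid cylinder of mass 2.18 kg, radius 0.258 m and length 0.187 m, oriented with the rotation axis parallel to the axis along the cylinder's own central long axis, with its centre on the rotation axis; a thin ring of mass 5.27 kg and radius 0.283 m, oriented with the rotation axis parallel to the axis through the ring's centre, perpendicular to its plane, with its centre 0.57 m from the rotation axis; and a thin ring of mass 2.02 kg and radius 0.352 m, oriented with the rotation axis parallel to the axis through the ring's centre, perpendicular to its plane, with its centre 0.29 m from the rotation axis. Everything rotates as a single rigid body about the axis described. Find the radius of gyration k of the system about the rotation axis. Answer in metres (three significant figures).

0.527

Solid cylinder: I_cm = (1/2)MR² = (1/2)(2.18)(0.258)² = 0.072555 kg·m²; axis through the centre, so I = 0.072555 kg·m².
Thin ring: I_cm = MR² = (5.27)(0.283)² = 0.42207 kg·m²; centre at d = 0.57 m, so the parallel axis theorem gives I = 0.42207 + (5.27)(0.57)² = 2.1343 kg·m².
Thin ring: I_cm = MR² = (2.02)(0.352)² = 0.25029 kg·m²; centre at d = 0.29 m, so the parallel axis theorem gives I = 0.25029 + (2.02)(0.29)² = 0.42017 kg·m².
Total I = 2.627 kg·m²; total mass M = 9.47 kg.
k = √(I/M) = √(2.627/9.47) = 0.52669 m.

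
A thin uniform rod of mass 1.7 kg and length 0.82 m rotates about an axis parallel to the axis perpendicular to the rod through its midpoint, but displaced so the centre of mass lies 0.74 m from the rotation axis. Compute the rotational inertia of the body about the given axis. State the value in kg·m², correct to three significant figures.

I_cm = (1/12)ML² = (1/12)(1.7)(0.82)² = 0.095257 kg·m²; centre at d = 0.74 m, so I = I_cm + Md² gives I = 0.095257 + (1.7)(0.74)² = 1.0262 kg·m².

1.03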